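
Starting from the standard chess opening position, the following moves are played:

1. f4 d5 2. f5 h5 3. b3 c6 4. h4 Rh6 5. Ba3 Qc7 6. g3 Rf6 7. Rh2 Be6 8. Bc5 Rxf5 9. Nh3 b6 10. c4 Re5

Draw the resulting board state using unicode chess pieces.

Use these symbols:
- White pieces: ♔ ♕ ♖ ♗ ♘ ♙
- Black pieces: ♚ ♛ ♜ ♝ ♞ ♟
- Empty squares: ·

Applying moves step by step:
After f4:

♜ ♞ ♝ ♛ ♚ ♝ ♞ ♜
♟ ♟ ♟ ♟ ♟ ♟ ♟ ♟
· · · · · · · ·
· · · · · · · ·
· · · · · ♙ · ·
· · · · · · · ·
♙ ♙ ♙ ♙ ♙ · ♙ ♙
♖ ♘ ♗ ♕ ♔ ♗ ♘ ♖


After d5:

♜ ♞ ♝ ♛ ♚ ♝ ♞ ♜
♟ ♟ ♟ · ♟ ♟ ♟ ♟
· · · · · · · ·
· · · ♟ · · · ·
· · · · · ♙ · ·
· · · · · · · ·
♙ ♙ ♙ ♙ ♙ · ♙ ♙
♖ ♘ ♗ ♕ ♔ ♗ ♘ ♖


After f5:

♜ ♞ ♝ ♛ ♚ ♝ ♞ ♜
♟ ♟ ♟ · ♟ ♟ ♟ ♟
· · · · · · · ·
· · · ♟ · ♙ · ·
· · · · · · · ·
· · · · · · · ·
♙ ♙ ♙ ♙ ♙ · ♙ ♙
♖ ♘ ♗ ♕ ♔ ♗ ♘ ♖


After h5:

♜ ♞ ♝ ♛ ♚ ♝ ♞ ♜
♟ ♟ ♟ · ♟ ♟ ♟ ·
· · · · · · · ·
· · · ♟ · ♙ · ♟
· · · · · · · ·
· · · · · · · ·
♙ ♙ ♙ ♙ ♙ · ♙ ♙
♖ ♘ ♗ ♕ ♔ ♗ ♘ ♖


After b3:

♜ ♞ ♝ ♛ ♚ ♝ ♞ ♜
♟ ♟ ♟ · ♟ ♟ ♟ ·
· · · · · · · ·
· · · ♟ · ♙ · ♟
· · · · · · · ·
· ♙ · · · · · ·
♙ · ♙ ♙ ♙ · ♙ ♙
♖ ♘ ♗ ♕ ♔ ♗ ♘ ♖


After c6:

♜ ♞ ♝ ♛ ♚ ♝ ♞ ♜
♟ ♟ · · ♟ ♟ ♟ ·
· · ♟ · · · · ·
· · · ♟ · ♙ · ♟
· · · · · · · ·
· ♙ · · · · · ·
♙ · ♙ ♙ ♙ · ♙ ♙
♖ ♘ ♗ ♕ ♔ ♗ ♘ ♖


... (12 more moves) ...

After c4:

♜ ♞ · · ♚ ♝ ♞ ·
♟ · ♛ · ♟ ♟ ♟ ·
· ♟ ♟ · ♝ · · ·
· · ♗ ♟ · ♜ · ♟
· · ♙ · · · · ♙
· ♙ · · · · ♙ ♘
♙ · · ♙ ♙ · · ♖
♖ ♘ · ♕ ♔ ♗ · ·


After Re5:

♜ ♞ · · ♚ ♝ ♞ ·
♟ · ♛ · ♟ ♟ ♟ ·
· ♟ ♟ · ♝ · · ·
· · ♗ ♟ ♜ · · ♟
· · ♙ · · · · ♙
· ♙ · · · · ♙ ♘
♙ · · ♙ ♙ · · ♖
♖ ♘ · ♕ ♔ ♗ · ·



  a b c d e f g h
  ─────────────────
8│♜ ♞ · · ♚ ♝ ♞ ·│8
7│♟ · ♛ · ♟ ♟ ♟ ·│7
6│· ♟ ♟ · ♝ · · ·│6
5│· · ♗ ♟ ♜ · · ♟│5
4│· · ♙ · · · · ♙│4
3│· ♙ · · · · ♙ ♘│3
2│♙ · · ♙ ♙ · · ♖│2
1│♖ ♘ · ♕ ♔ ♗ · ·│1
  ─────────────────
  a b c d e f g h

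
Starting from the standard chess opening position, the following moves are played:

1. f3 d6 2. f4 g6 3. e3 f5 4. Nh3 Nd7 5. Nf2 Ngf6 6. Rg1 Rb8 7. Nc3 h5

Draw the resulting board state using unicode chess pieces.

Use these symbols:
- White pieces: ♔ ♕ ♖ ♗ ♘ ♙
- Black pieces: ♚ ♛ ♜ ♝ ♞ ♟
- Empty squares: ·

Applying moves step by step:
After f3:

♜ ♞ ♝ ♛ ♚ ♝ ♞ ♜
♟ ♟ ♟ ♟ ♟ ♟ ♟ ♟
· · · · · · · ·
· · · · · · · ·
· · · · · · · ·
· · · · · ♙ · ·
♙ ♙ ♙ ♙ ♙ · ♙ ♙
♖ ♘ ♗ ♕ ♔ ♗ ♘ ♖


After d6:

♜ ♞ ♝ ♛ ♚ ♝ ♞ ♜
♟ ♟ ♟ · ♟ ♟ ♟ ♟
· · · ♟ · · · ·
· · · · · · · ·
· · · · · · · ·
· · · · · ♙ · ·
♙ ♙ ♙ ♙ ♙ · ♙ ♙
♖ ♘ ♗ ♕ ♔ ♗ ♘ ♖


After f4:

♜ ♞ ♝ ♛ ♚ ♝ ♞ ♜
♟ ♟ ♟ · ♟ ♟ ♟ ♟
· · · ♟ · · · ·
· · · · · · · ·
· · · · · ♙ · ·
· · · · · · · ·
♙ ♙ ♙ ♙ ♙ · ♙ ♙
♖ ♘ ♗ ♕ ♔ ♗ ♘ ♖


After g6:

♜ ♞ ♝ ♛ ♚ ♝ ♞ ♜
♟ ♟ ♟ · ♟ ♟ · ♟
· · · ♟ · · ♟ ·
· · · · · · · ·
· · · · · ♙ · ·
· · · · · · · ·
♙ ♙ ♙ ♙ ♙ · ♙ ♙
♖ ♘ ♗ ♕ ♔ ♗ ♘ ♖


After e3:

♜ ♞ ♝ ♛ ♚ ♝ ♞ ♜
♟ ♟ ♟ · ♟ ♟ · ♟
· · · ♟ · · ♟ ·
· · · · · · · ·
· · · · · ♙ · ·
· · · · ♙ · · ·
♙ ♙ ♙ ♙ · · ♙ ♙
♖ ♘ ♗ ♕ ♔ ♗ ♘ ♖


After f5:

♜ ♞ ♝ ♛ ♚ ♝ ♞ ♜
♟ ♟ ♟ · ♟ · · ♟
· · · ♟ · · ♟ ·
· · · · · ♟ · ·
· · · · · ♙ · ·
· · · · ♙ · · ·
♙ ♙ ♙ ♙ · · ♙ ♙
♖ ♘ ♗ ♕ ♔ ♗ ♘ ♖


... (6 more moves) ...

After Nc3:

· ♜ ♝ ♛ ♚ ♝ · ♜
♟ ♟ ♟ ♞ ♟ · · ♟
· · · ♟ · ♞ ♟ ·
· · · · · ♟ · ·
· · · · · ♙ · ·
· · ♘ · ♙ · · ·
♙ ♙ ♙ ♙ · ♘ ♙ ♙
♖ · ♗ ♕ ♔ ♗ ♖ ·


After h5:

· ♜ ♝ ♛ ♚ ♝ · ♜
♟ ♟ ♟ ♞ ♟ · · ·
· · · ♟ · ♞ ♟ ·
· · · · · ♟ · ♟
· · · · · ♙ · ·
· · ♘ · ♙ · · ·
♙ ♙ ♙ ♙ · ♘ ♙ ♙
♖ · ♗ ♕ ♔ ♗ ♖ ·



  a b c d e f g h
  ─────────────────
8│· ♜ ♝ ♛ ♚ ♝ · ♜│8
7│♟ ♟ ♟ ♞ ♟ · · ·│7
6│· · · ♟ · ♞ ♟ ·│6
5│· · · · · ♟ · ♟│5
4│· · · · · ♙ · ·│4
3│· · ♘ · ♙ · · ·│3
2│♙ ♙ ♙ ♙ · ♘ ♙ ♙│2
1│♖ · ♗ ♕ ♔ ♗ ♖ ·│1
  ─────────────────
  a b c d e f g h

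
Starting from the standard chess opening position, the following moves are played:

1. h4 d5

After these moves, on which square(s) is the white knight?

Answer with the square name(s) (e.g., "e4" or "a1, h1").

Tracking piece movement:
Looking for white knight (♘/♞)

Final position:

  a b c d e f g h
  ─────────────────
8│♜ ♞ ♝ ♛ ♚ ♝ ♞ ♜│8
7│♟ ♟ ♟ · ♟ ♟ ♟ ♟│7
6│· · · · · · · ·│6
5│· · · ♟ · · · ·│5
4│· · · · · · · ♙│4
3│· · · · · · · ·│3
2│♙ ♙ ♙ ♙ ♙ ♙ ♙ ·│2
1│♖ ♘ ♗ ♕ ♔ ♗ ♘ ♖│1
  ─────────────────
  a b c d e f g h


b1, g1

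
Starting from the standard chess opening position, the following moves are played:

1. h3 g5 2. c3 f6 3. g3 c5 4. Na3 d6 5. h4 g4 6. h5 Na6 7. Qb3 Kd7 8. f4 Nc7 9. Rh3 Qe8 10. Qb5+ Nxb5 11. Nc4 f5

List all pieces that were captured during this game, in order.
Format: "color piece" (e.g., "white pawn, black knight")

Tracking captures:
  Nxb5: captured white queen

white queen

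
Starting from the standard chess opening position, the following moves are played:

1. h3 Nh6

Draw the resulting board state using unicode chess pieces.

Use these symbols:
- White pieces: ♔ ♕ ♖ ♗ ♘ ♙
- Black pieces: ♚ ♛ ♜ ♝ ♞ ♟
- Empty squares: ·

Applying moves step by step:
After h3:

♜ ♞ ♝ ♛ ♚ ♝ ♞ ♜
♟ ♟ ♟ ♟ ♟ ♟ ♟ ♟
· · · · · · · ·
· · · · · · · ·
· · · · · · · ·
· · · · · · · ♙
♙ ♙ ♙ ♙ ♙ ♙ ♙ ·
♖ ♘ ♗ ♕ ♔ ♗ ♘ ♖


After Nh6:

♜ ♞ ♝ ♛ ♚ ♝ · ♜
♟ ♟ ♟ ♟ ♟ ♟ ♟ ♟
· · · · · · · ♞
· · · · · · · ·
· · · · · · · ·
· · · · · · · ♙
♙ ♙ ♙ ♙ ♙ ♙ ♙ ·
♖ ♘ ♗ ♕ ♔ ♗ ♘ ♖



  a b c d e f g h
  ─────────────────
8│♜ ♞ ♝ ♛ ♚ ♝ · ♜│8
7│♟ ♟ ♟ ♟ ♟ ♟ ♟ ♟│7
6│· · · · · · · ♞│6
5│· · · · · · · ·│5
4│· · · · · · · ·│4
3│· · · · · · · ♙│3
2│♙ ♙ ♙ ♙ ♙ ♙ ♙ ·│2
1│♖ ♘ ♗ ♕ ♔ ♗ ♘ ♖│1
  ─────────────────
  a b c d e f g h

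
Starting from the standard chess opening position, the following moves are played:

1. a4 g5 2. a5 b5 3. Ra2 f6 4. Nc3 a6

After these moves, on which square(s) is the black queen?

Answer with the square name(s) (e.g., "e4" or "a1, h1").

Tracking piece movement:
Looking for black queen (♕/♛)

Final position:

  a b c d e f g h
  ─────────────────
8│♜ ♞ ♝ ♛ ♚ ♝ ♞ ♜│8
7│· · ♟ ♟ ♟ · · ♟│7
6│♟ · · · · ♟ · ·│6
5│♙ ♟ · · · · ♟ ·│5
4│· · · · · · · ·│4
3│· · ♘ · · · · ·│3
2│♖ ♙ ♙ ♙ ♙ ♙ ♙ ♙│2
1│· · ♗ ♕ ♔ ♗ ♘ ♖│1
  ─────────────────
  a b c d e f g h


d8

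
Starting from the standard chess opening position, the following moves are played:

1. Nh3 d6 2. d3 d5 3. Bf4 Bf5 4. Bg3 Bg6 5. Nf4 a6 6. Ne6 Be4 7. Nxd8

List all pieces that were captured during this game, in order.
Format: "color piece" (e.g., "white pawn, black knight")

Tracking captures:
  Nxd8: captured black queen

black queen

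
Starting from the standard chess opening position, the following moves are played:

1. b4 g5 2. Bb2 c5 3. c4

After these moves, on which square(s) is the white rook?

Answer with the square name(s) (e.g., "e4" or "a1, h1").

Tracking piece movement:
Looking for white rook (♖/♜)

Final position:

  a b c d e f g h
  ─────────────────
8│♜ ♞ ♝ ♛ ♚ ♝ ♞ ♜│8
7│♟ ♟ · ♟ ♟ ♟ · ♟│7
6│· · · · · · · ·│6
5│· · ♟ · · · ♟ ·│5
4│· ♙ ♙ · · · · ·│4
3│· · · · · · · ·│3
2│♙ ♗ · ♙ ♙ ♙ ♙ ♙│2
1│♖ ♘ · ♕ ♔ ♗ ♘ ♖│1
  ─────────────────
  a b c d e f g h


a1, h1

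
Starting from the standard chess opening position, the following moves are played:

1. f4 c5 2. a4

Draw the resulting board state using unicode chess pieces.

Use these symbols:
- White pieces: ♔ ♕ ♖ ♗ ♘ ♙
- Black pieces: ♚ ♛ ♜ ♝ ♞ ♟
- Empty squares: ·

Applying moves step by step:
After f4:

♜ ♞ ♝ ♛ ♚ ♝ ♞ ♜
♟ ♟ ♟ ♟ ♟ ♟ ♟ ♟
· · · · · · · ·
· · · · · · · ·
· · · · · ♙ · ·
· · · · · · · ·
♙ ♙ ♙ ♙ ♙ · ♙ ♙
♖ ♘ ♗ ♕ ♔ ♗ ♘ ♖


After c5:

♜ ♞ ♝ ♛ ♚ ♝ ♞ ♜
♟ ♟ · ♟ ♟ ♟ ♟ ♟
· · · · · · · ·
· · ♟ · · · · ·
· · · · · ♙ · ·
· · · · · · · ·
♙ ♙ ♙ ♙ ♙ · ♙ ♙
♖ ♘ ♗ ♕ ♔ ♗ ♘ ♖


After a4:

♜ ♞ ♝ ♛ ♚ ♝ ♞ ♜
♟ ♟ · ♟ ♟ ♟ ♟ ♟
· · · · · · · ·
· · ♟ · · · · ·
♙ · · · · ♙ · ·
· · · · · · · ·
· ♙ ♙ ♙ ♙ · ♙ ♙
♖ ♘ ♗ ♕ ♔ ♗ ♘ ♖



  a b c d e f g h
  ─────────────────
8│♜ ♞ ♝ ♛ ♚ ♝ ♞ ♜│8
7│♟ ♟ · ♟ ♟ ♟ ♟ ♟│7
6│· · · · · · · ·│6
5│· · ♟ · · · · ·│5
4│♙ · · · · ♙ · ·│4
3│· · · · · · · ·│3
2│· ♙ ♙ ♙ ♙ · ♙ ♙│2
1│♖ ♘ ♗ ♕ ♔ ♗ ♘ ♖│1
  ─────────────────
  a b c d e f g h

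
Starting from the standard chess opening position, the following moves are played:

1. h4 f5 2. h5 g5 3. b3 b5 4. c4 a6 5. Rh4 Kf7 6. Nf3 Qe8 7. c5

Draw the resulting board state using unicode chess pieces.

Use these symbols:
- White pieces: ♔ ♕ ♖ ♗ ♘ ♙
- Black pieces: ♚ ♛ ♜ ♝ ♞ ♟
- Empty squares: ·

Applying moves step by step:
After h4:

♜ ♞ ♝ ♛ ♚ ♝ ♞ ♜
♟ ♟ ♟ ♟ ♟ ♟ ♟ ♟
· · · · · · · ·
· · · · · · · ·
· · · · · · · ♙
· · · · · · · ·
♙ ♙ ♙ ♙ ♙ ♙ ♙ ·
♖ ♘ ♗ ♕ ♔ ♗ ♘ ♖


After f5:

♜ ♞ ♝ ♛ ♚ ♝ ♞ ♜
♟ ♟ ♟ ♟ ♟ · ♟ ♟
· · · · · · · ·
· · · · · ♟ · ·
· · · · · · · ♙
· · · · · · · ·
♙ ♙ ♙ ♙ ♙ ♙ ♙ ·
♖ ♘ ♗ ♕ ♔ ♗ ♘ ♖


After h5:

♜ ♞ ♝ ♛ ♚ ♝ ♞ ♜
♟ ♟ ♟ ♟ ♟ · ♟ ♟
· · · · · · · ·
· · · · · ♟ · ♙
· · · · · · · ·
· · · · · · · ·
♙ ♙ ♙ ♙ ♙ ♙ ♙ ·
♖ ♘ ♗ ♕ ♔ ♗ ♘ ♖


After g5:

♜ ♞ ♝ ♛ ♚ ♝ ♞ ♜
♟ ♟ ♟ ♟ ♟ · · ♟
· · · · · · · ·
· · · · · ♟ ♟ ♙
· · · · · · · ·
· · · · · · · ·
♙ ♙ ♙ ♙ ♙ ♙ ♙ ·
♖ ♘ ♗ ♕ ♔ ♗ ♘ ♖


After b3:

♜ ♞ ♝ ♛ ♚ ♝ ♞ ♜
♟ ♟ ♟ ♟ ♟ · · ♟
· · · · · · · ·
· · · · · ♟ ♟ ♙
· · · · · · · ·
· ♙ · · · · · ·
♙ · ♙ ♙ ♙ ♙ ♙ ·
♖ ♘ ♗ ♕ ♔ ♗ ♘ ♖


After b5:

♜ ♞ ♝ ♛ ♚ ♝ ♞ ♜
♟ · ♟ ♟ ♟ · · ♟
· · · · · · · ·
· ♟ · · · ♟ ♟ ♙
· · · · · · · ·
· ♙ · · · · · ·
♙ · ♙ ♙ ♙ ♙ ♙ ·
♖ ♘ ♗ ♕ ♔ ♗ ♘ ♖


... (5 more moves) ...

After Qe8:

♜ ♞ ♝ · ♛ ♝ ♞ ♜
· · ♟ ♟ ♟ ♚ · ♟
♟ · · · · · · ·
· ♟ · · · ♟ ♟ ♙
· · ♙ · · · · ♖
· ♙ · · · ♘ · ·
♙ · · ♙ ♙ ♙ ♙ ·
♖ ♘ ♗ ♕ ♔ ♗ · ·


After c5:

♜ ♞ ♝ · ♛ ♝ ♞ ♜
· · ♟ ♟ ♟ ♚ · ♟
♟ · · · · · · ·
· ♟ ♙ · · ♟ ♟ ♙
· · · · · · · ♖
· ♙ · · · ♘ · ·
♙ · · ♙ ♙ ♙ ♙ ·
♖ ♘ ♗ ♕ ♔ ♗ · ·



  a b c d e f g h
  ─────────────────
8│♜ ♞ ♝ · ♛ ♝ ♞ ♜│8
7│· · ♟ ♟ ♟ ♚ · ♟│7
6│♟ · · · · · · ·│6
5│· ♟ ♙ · · ♟ ♟ ♙│5
4│· · · · · · · ♖│4
3│· ♙ · · · ♘ · ·│3
2│♙ · · ♙ ♙ ♙ ♙ ·│2
1│♖ ♘ ♗ ♕ ♔ ♗ · ·│1
  ─────────────────
  a b c d e f g h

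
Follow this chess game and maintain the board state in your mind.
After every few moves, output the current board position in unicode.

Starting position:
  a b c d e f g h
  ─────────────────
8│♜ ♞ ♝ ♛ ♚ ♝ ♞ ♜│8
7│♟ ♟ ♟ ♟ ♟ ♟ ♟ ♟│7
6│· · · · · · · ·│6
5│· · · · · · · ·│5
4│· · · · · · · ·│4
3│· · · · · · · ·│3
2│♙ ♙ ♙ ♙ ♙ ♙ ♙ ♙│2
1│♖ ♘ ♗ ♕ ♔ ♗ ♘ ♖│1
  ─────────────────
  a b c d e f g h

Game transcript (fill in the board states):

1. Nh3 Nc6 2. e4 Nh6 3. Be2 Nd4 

  a b c d e f g h
  ─────────────────
8│♜ · ♝ ♛ ♚ ♝ · ♜│8
7│♟ ♟ ♟ ♟ ♟ ♟ ♟ ♟│7
6│· · · · · · · ♞│6
5│· · · · · · · ·│5
4│· · · ♞ ♙ · · ·│4
3│· · · · · · · ♘│3
2│♙ ♙ ♙ ♙ ♗ ♙ ♙ ♙│2
1│♖ ♘ ♗ ♕ ♔ · · ♖│1
  ─────────────────
  a b c d e f g h

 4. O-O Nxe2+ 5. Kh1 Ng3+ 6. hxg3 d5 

  a b c d e f g h
  ─────────────────
8│♜ · ♝ ♛ ♚ ♝ · ♜│8
7│♟ ♟ ♟ · ♟ ♟ ♟ ♟│7
6│· · · · · · · ♞│6
5│· · · ♟ · · · ·│5
4│· · · · ♙ · · ·│4
3│· · · · · · ♙ ♘│3
2│♙ ♙ ♙ ♙ · ♙ ♙ ·│2
1│♖ ♘ ♗ ♕ · ♖ · ♔│1
  ─────────────────
  a b c d e f g h

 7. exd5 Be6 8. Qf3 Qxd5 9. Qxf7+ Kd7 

  a b c d e f g h
  ─────────────────
8│♜ · · · · ♝ · ♜│8
7│♟ ♟ ♟ ♚ ♟ ♕ ♟ ♟│7
6│· · · · ♝ · · ♞│6
5│· · · ♛ · · · ·│5
4│· · · · · · · ·│4
3│· · · · · · ♙ ♘│3
2│♙ ♙ ♙ ♙ · ♙ ♙ ·│2
1│♖ ♘ ♗ · · ♖ · ♔│1
  ─────────────────
  a b c d e f g h

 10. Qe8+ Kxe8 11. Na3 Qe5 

  a b c d e f g h
  ─────────────────
8│♜ · · · ♚ ♝ · ♜│8
7│♟ ♟ ♟ · ♟ · ♟ ♟│7
6│· · · · ♝ · · ♞│6
5│· · · · ♛ · · ·│5
4│· · · · · · · ·│4
3│♘ · · · · · ♙ ♘│3
2│♙ ♙ ♙ ♙ · ♙ ♙ ·│2
1│♖ · ♗ · · ♖ · ♔│1
  ─────────────────
  a b c d e f g h


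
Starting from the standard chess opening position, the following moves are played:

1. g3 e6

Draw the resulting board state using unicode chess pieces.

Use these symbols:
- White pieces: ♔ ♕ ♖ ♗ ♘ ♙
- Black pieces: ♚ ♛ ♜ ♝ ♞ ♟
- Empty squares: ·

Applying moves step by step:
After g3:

♜ ♞ ♝ ♛ ♚ ♝ ♞ ♜
♟ ♟ ♟ ♟ ♟ ♟ ♟ ♟
· · · · · · · ·
· · · · · · · ·
· · · · · · · ·
· · · · · · ♙ ·
♙ ♙ ♙ ♙ ♙ ♙ · ♙
♖ ♘ ♗ ♕ ♔ ♗ ♘ ♖


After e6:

♜ ♞ ♝ ♛ ♚ ♝ ♞ ♜
♟ ♟ ♟ ♟ · ♟ ♟ ♟
· · · · ♟ · · ·
· · · · · · · ·
· · · · · · · ·
· · · · · · ♙ ·
♙ ♙ ♙ ♙ ♙ ♙ · ♙
♖ ♘ ♗ ♕ ♔ ♗ ♘ ♖



  a b c d e f g h
  ─────────────────
8│♜ ♞ ♝ ♛ ♚ ♝ ♞ ♜│8
7│♟ ♟ ♟ ♟ · ♟ ♟ ♟│7
6│· · · · ♟ · · ·│6
5│· · · · · · · ·│5
4│· · · · · · · ·│4
3│· · · · · · ♙ ·│3
2│♙ ♙ ♙ ♙ ♙ ♙ · ♙│2
1│♖ ♘ ♗ ♕ ♔ ♗ ♘ ♖│1
  ─────────────────
  a b c d e f g h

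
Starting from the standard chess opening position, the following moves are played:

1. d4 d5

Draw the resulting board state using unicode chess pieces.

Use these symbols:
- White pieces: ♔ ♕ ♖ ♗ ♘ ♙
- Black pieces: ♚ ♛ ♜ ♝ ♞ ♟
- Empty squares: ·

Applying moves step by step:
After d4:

♜ ♞ ♝ ♛ ♚ ♝ ♞ ♜
♟ ♟ ♟ ♟ ♟ ♟ ♟ ♟
· · · · · · · ·
· · · · · · · ·
· · · ♙ · · · ·
· · · · · · · ·
♙ ♙ ♙ · ♙ ♙ ♙ ♙
♖ ♘ ♗ ♕ ♔ ♗ ♘ ♖


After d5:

♜ ♞ ♝ ♛ ♚ ♝ ♞ ♜
♟ ♟ ♟ · ♟ ♟ ♟ ♟
· · · · · · · ·
· · · ♟ · · · ·
· · · ♙ · · · ·
· · · · · · · ·
♙ ♙ ♙ · ♙ ♙ ♙ ♙
♖ ♘ ♗ ♕ ♔ ♗ ♘ ♖



  a b c d e f g h
  ─────────────────
8│♜ ♞ ♝ ♛ ♚ ♝ ♞ ♜│8
7│♟ ♟ ♟ · ♟ ♟ ♟ ♟│7
6│· · · · · · · ·│6
5│· · · ♟ · · · ·│5
4│· · · ♙ · · · ·│4
3│· · · · · · · ·│3
2│♙ ♙ ♙ · ♙ ♙ ♙ ♙│2
1│♖ ♘ ♗ ♕ ♔ ♗ ♘ ♖│1
  ─────────────────
  a b c d e f g h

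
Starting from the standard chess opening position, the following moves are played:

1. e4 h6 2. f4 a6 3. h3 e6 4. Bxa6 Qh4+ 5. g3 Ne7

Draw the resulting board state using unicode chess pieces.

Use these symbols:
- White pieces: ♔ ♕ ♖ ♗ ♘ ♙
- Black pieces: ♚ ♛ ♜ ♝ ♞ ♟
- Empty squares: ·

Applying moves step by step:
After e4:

♜ ♞ ♝ ♛ ♚ ♝ ♞ ♜
♟ ♟ ♟ ♟ ♟ ♟ ♟ ♟
· · · · · · · ·
· · · · · · · ·
· · · · ♙ · · ·
· · · · · · · ·
♙ ♙ ♙ ♙ · ♙ ♙ ♙
♖ ♘ ♗ ♕ ♔ ♗ ♘ ♖


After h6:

♜ ♞ ♝ ♛ ♚ ♝ ♞ ♜
♟ ♟ ♟ ♟ ♟ ♟ ♟ ·
· · · · · · · ♟
· · · · · · · ·
· · · · ♙ · · ·
· · · · · · · ·
♙ ♙ ♙ ♙ · ♙ ♙ ♙
♖ ♘ ♗ ♕ ♔ ♗ ♘ ♖


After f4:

♜ ♞ ♝ ♛ ♚ ♝ ♞ ♜
♟ ♟ ♟ ♟ ♟ ♟ ♟ ·
· · · · · · · ♟
· · · · · · · ·
· · · · ♙ ♙ · ·
· · · · · · · ·
♙ ♙ ♙ ♙ · · ♙ ♙
♖ ♘ ♗ ♕ ♔ ♗ ♘ ♖


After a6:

♜ ♞ ♝ ♛ ♚ ♝ ♞ ♜
· ♟ ♟ ♟ ♟ ♟ ♟ ·
♟ · · · · · · ♟
· · · · · · · ·
· · · · ♙ ♙ · ·
· · · · · · · ·
♙ ♙ ♙ ♙ · · ♙ ♙
♖ ♘ ♗ ♕ ♔ ♗ ♘ ♖


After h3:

♜ ♞ ♝ ♛ ♚ ♝ ♞ ♜
· ♟ ♟ ♟ ♟ ♟ ♟ ·
♟ · · · · · · ♟
· · · · · · · ·
· · · · ♙ ♙ · ·
· · · · · · · ♙
♙ ♙ ♙ ♙ · · ♙ ·
♖ ♘ ♗ ♕ ♔ ♗ ♘ ♖


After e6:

♜ ♞ ♝ ♛ ♚ ♝ ♞ ♜
· ♟ ♟ ♟ · ♟ ♟ ·
♟ · · · ♟ · · ♟
· · · · · · · ·
· · · · ♙ ♙ · ·
· · · · · · · ♙
♙ ♙ ♙ ♙ · · ♙ ·
♖ ♘ ♗ ♕ ♔ ♗ ♘ ♖


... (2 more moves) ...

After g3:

♜ ♞ ♝ · ♚ ♝ ♞ ♜
· ♟ ♟ ♟ · ♟ ♟ ·
♗ · · · ♟ · · ♟
· · · · · · · ·
· · · · ♙ ♙ · ♛
· · · · · · ♙ ♙
♙ ♙ ♙ ♙ · · · ·
♖ ♘ ♗ ♕ ♔ · ♘ ♖


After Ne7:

♜ ♞ ♝ · ♚ ♝ · ♜
· ♟ ♟ ♟ ♞ ♟ ♟ ·
♗ · · · ♟ · · ♟
· · · · · · · ·
· · · · ♙ ♙ · ♛
· · · · · · ♙ ♙
♙ ♙ ♙ ♙ · · · ·
♖ ♘ ♗ ♕ ♔ · ♘ ♖



  a b c d e f g h
  ─────────────────
8│♜ ♞ ♝ · ♚ ♝ · ♜│8
7│· ♟ ♟ ♟ ♞ ♟ ♟ ·│7
6│♗ · · · ♟ · · ♟│6
5│· · · · · · · ·│5
4│· · · · ♙ ♙ · ♛│4
3│· · · · · · ♙ ♙│3
2│♙ ♙ ♙ ♙ · · · ·│2
1│♖ ♘ ♗ ♕ ♔ · ♘ ♖│1
  ─────────────────
  a b c d e f g h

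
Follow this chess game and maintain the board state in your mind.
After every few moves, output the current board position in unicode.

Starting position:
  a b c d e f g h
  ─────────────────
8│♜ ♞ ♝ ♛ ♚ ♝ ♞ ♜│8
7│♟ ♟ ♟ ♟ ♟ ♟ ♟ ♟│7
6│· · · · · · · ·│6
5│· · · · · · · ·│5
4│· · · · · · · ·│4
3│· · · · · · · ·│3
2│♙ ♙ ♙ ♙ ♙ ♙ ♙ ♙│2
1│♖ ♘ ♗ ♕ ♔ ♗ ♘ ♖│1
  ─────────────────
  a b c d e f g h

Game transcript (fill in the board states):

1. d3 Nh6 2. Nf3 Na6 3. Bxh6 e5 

  a b c d e f g h
  ─────────────────
8│♜ · ♝ ♛ ♚ ♝ · ♜│8
7│♟ ♟ ♟ ♟ · ♟ ♟ ♟│7
6│♞ · · · · · · ♗│6
5│· · · · ♟ · · ·│5
4│· · · · · · · ·│4
3│· · · ♙ · ♘ · ·│3
2│♙ ♙ ♙ · ♙ ♙ ♙ ♙│2
1│♖ ♘ · ♕ ♔ ♗ · ♖│1
  ─────────────────
  a b c d e f g h

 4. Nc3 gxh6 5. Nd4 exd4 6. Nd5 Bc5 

  a b c d e f g h
  ─────────────────
8│♜ · ♝ ♛ ♚ · · ♜│8
7│♟ ♟ ♟ ♟ · ♟ · ♟│7
6│♞ · · · · · · ♟│6
5│· · ♝ ♘ · · · ·│5
4│· · · ♟ · · · ·│4
3│· · · ♙ · · · ·│3
2│♙ ♙ ♙ · ♙ ♙ ♙ ♙│2
1│♖ · · ♕ ♔ ♗ · ♖│1
  ─────────────────
  a b c d e f g h

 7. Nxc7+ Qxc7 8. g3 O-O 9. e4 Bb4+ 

  a b c d e f g h
  ─────────────────
8│♜ · ♝ · · ♜ ♚ ·│8
7│♟ ♟ ♛ ♟ · ♟ · ♟│7
6│♞ · · · · · · ♟│6
5│· · · · · · · ·│5
4│· ♝ · ♟ ♙ · · ·│4
3│· · · ♙ · · ♙ ·│3
2│♙ ♙ ♙ · · ♙ · ♙│2
1│♖ · · ♕ ♔ ♗ · ♖│1
  ─────────────────
  a b c d e f g h

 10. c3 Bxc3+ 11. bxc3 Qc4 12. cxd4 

  a b c d e f g h
  ─────────────────
8│♜ · ♝ · · ♜ ♚ ·│8
7│♟ ♟ · ♟ · ♟ · ♟│7
6│♞ · · · · · · ♟│6
5│· · · · · · · ·│5
4│· · ♛ ♙ ♙ · · ·│4
3│· · · ♙ · · ♙ ·│3
2│♙ · · · · ♙ · ♙│2
1│♖ · · ♕ ♔ ♗ · ♖│1
  ─────────────────
  a b c d e f g h


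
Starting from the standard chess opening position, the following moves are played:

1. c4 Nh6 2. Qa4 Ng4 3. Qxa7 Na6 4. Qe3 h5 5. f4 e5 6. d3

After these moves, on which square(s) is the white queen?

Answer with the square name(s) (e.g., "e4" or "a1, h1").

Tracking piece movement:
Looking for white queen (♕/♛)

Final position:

  a b c d e f g h
  ─────────────────
8│♜ · ♝ ♛ ♚ ♝ · ♜│8
7│· ♟ ♟ ♟ · ♟ ♟ ·│7
6│♞ · · · · · · ·│6
5│· · · · ♟ · · ♟│5
4│· · ♙ · · ♙ ♞ ·│4
3│· · · ♙ ♕ · · ·│3
2│♙ ♙ · · ♙ · ♙ ♙│2
1│♖ ♘ ♗ · ♔ ♗ ♘ ♖│1
  ─────────────────
  a b c d e f g h


e3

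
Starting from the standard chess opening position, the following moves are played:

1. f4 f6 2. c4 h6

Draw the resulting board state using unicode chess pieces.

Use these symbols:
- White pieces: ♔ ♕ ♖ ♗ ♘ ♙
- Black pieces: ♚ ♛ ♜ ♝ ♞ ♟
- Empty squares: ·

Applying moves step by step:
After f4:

♜ ♞ ♝ ♛ ♚ ♝ ♞ ♜
♟ ♟ ♟ ♟ ♟ ♟ ♟ ♟
· · · · · · · ·
· · · · · · · ·
· · · · · ♙ · ·
· · · · · · · ·
♙ ♙ ♙ ♙ ♙ · ♙ ♙
♖ ♘ ♗ ♕ ♔ ♗ ♘ ♖


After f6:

♜ ♞ ♝ ♛ ♚ ♝ ♞ ♜
♟ ♟ ♟ ♟ ♟ · ♟ ♟
· · · · · ♟ · ·
· · · · · · · ·
· · · · · ♙ · ·
· · · · · · · ·
♙ ♙ ♙ ♙ ♙ · ♙ ♙
♖ ♘ ♗ ♕ ♔ ♗ ♘ ♖


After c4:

♜ ♞ ♝ ♛ ♚ ♝ ♞ ♜
♟ ♟ ♟ ♟ ♟ · ♟ ♟
· · · · · ♟ · ·
· · · · · · · ·
· · ♙ · · ♙ · ·
· · · · · · · ·
♙ ♙ · ♙ ♙ · ♙ ♙
♖ ♘ ♗ ♕ ♔ ♗ ♘ ♖


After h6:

♜ ♞ ♝ ♛ ♚ ♝ ♞ ♜
♟ ♟ ♟ ♟ ♟ · ♟ ·
· · · · · ♟ · ♟
· · · · · · · ·
· · ♙ · · ♙ · ·
· · · · · · · ·
♙ ♙ · ♙ ♙ · ♙ ♙
♖ ♘ ♗ ♕ ♔ ♗ ♘ ♖



  a b c d e f g h
  ─────────────────
8│♜ ♞ ♝ ♛ ♚ ♝ ♞ ♜│8
7│♟ ♟ ♟ ♟ ♟ · ♟ ·│7
6│· · · · · ♟ · ♟│6
5│· · · · · · · ·│5
4│· · ♙ · · ♙ · ·│4
3│· · · · · · · ·│3
2│♙ ♙ · ♙ ♙ · ♙ ♙│2
1│♖ ♘ ♗ ♕ ♔ ♗ ♘ ♖│1
  ─────────────────
  a b c d e f g h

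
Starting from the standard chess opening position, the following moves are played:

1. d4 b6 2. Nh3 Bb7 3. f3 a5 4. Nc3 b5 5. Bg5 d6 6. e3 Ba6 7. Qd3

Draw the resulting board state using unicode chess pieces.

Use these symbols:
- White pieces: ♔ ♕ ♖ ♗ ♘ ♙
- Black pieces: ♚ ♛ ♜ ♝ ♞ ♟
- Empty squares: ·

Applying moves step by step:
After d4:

♜ ♞ ♝ ♛ ♚ ♝ ♞ ♜
♟ ♟ ♟ ♟ ♟ ♟ ♟ ♟
· · · · · · · ·
· · · · · · · ·
· · · ♙ · · · ·
· · · · · · · ·
♙ ♙ ♙ · ♙ ♙ ♙ ♙
♖ ♘ ♗ ♕ ♔ ♗ ♘ ♖


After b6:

♜ ♞ ♝ ♛ ♚ ♝ ♞ ♜
♟ · ♟ ♟ ♟ ♟ ♟ ♟
· ♟ · · · · · ·
· · · · · · · ·
· · · ♙ · · · ·
· · · · · · · ·
♙ ♙ ♙ · ♙ ♙ ♙ ♙
♖ ♘ ♗ ♕ ♔ ♗ ♘ ♖


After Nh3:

♜ ♞ ♝ ♛ ♚ ♝ ♞ ♜
♟ · ♟ ♟ ♟ ♟ ♟ ♟
· ♟ · · · · · ·
· · · · · · · ·
· · · ♙ · · · ·
· · · · · · · ♘
♙ ♙ ♙ · ♙ ♙ ♙ ♙
♖ ♘ ♗ ♕ ♔ ♗ · ♖


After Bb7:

♜ ♞ · ♛ ♚ ♝ ♞ ♜
♟ ♝ ♟ ♟ ♟ ♟ ♟ ♟
· ♟ · · · · · ·
· · · · · · · ·
· · · ♙ · · · ·
· · · · · · · ♘
♙ ♙ ♙ · ♙ ♙ ♙ ♙
♖ ♘ ♗ ♕ ♔ ♗ · ♖


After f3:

♜ ♞ · ♛ ♚ ♝ ♞ ♜
♟ ♝ ♟ ♟ ♟ ♟ ♟ ♟
· ♟ · · · · · ·
· · · · · · · ·
· · · ♙ · · · ·
· · · · · ♙ · ♘
♙ ♙ ♙ · ♙ · ♙ ♙
♖ ♘ ♗ ♕ ♔ ♗ · ♖


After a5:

♜ ♞ · ♛ ♚ ♝ ♞ ♜
· ♝ ♟ ♟ ♟ ♟ ♟ ♟
· ♟ · · · · · ·
♟ · · · · · · ·
· · · ♙ · · · ·
· · · · · ♙ · ♘
♙ ♙ ♙ · ♙ · ♙ ♙
♖ ♘ ♗ ♕ ♔ ♗ · ♖


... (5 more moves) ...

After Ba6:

♜ ♞ · ♛ ♚ ♝ ♞ ♜
· · ♟ · ♟ ♟ ♟ ♟
♝ · · ♟ · · · ·
♟ ♟ · · · · ♗ ·
· · · ♙ · · · ·
· · ♘ · ♙ ♙ · ♘
♙ ♙ ♙ · · · ♙ ♙
♖ · · ♕ ♔ ♗ · ♖


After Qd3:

♜ ♞ · ♛ ♚ ♝ ♞ ♜
· · ♟ · ♟ ♟ ♟ ♟
♝ · · ♟ · · · ·
♟ ♟ · · · · ♗ ·
· · · ♙ · · · ·
· · ♘ ♕ ♙ ♙ · ♘
♙ ♙ ♙ · · · ♙ ♙
♖ · · · ♔ ♗ · ♖



  a b c d e f g h
  ─────────────────
8│♜ ♞ · ♛ ♚ ♝ ♞ ♜│8
7│· · ♟ · ♟ ♟ ♟ ♟│7
6│♝ · · ♟ · · · ·│6
5│♟ ♟ · · · · ♗ ·│5
4│· · · ♙ · · · ·│4
3│· · ♘ ♕ ♙ ♙ · ♘│3
2│♙ ♙ ♙ · · · ♙ ♙│2
1│♖ · · · ♔ ♗ · ♖│1
  ─────────────────
  a b c d e f g h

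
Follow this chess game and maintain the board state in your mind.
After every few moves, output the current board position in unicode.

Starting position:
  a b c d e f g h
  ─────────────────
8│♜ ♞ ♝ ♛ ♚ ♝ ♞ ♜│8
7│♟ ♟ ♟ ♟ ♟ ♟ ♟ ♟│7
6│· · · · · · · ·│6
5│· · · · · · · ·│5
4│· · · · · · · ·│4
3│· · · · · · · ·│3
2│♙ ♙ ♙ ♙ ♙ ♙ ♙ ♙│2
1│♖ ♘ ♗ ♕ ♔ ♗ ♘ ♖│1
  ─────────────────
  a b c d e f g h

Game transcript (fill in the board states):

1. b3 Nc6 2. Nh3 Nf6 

  a b c d e f g h
  ─────────────────
8│♜ · ♝ ♛ ♚ ♝ · ♜│8
7│♟ ♟ ♟ ♟ ♟ ♟ ♟ ♟│7
6│· · ♞ · · ♞ · ·│6
5│· · · · · · · ·│5
4│· · · · · · · ·│4
3│· ♙ · · · · · ♘│3
2│♙ · ♙ ♙ ♙ ♙ ♙ ♙│2
1│♖ ♘ ♗ ♕ ♔ ♗ · ♖│1
  ─────────────────
  a b c d e f g h

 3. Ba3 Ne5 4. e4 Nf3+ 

  a b c d e f g h
  ─────────────────
8│♜ · ♝ ♛ ♚ ♝ · ♜│8
7│♟ ♟ ♟ ♟ ♟ ♟ ♟ ♟│7
6│· · · · · ♞ · ·│6
5│· · · · · · · ·│5
4│· · · · ♙ · · ·│4
3│♗ ♙ · · · ♞ · ♘│3
2│♙ · ♙ ♙ · ♙ ♙ ♙│2
1│♖ ♘ · ♕ ♔ ♗ · ♖│1
  ─────────────────
  a b c d e f g h

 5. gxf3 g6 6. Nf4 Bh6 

  a b c d e f g h
  ─────────────────
8│♜ · ♝ ♛ ♚ · · ♜│8
7│♟ ♟ ♟ ♟ ♟ ♟ · ♟│7
6│· · · · · ♞ ♟ ♝│6
5│· · · · · · · ·│5
4│· · · · ♙ ♘ · ·│4
3│♗ ♙ · · · ♙ · ·│3
2│♙ · ♙ ♙ · ♙ · ♙│2
1│♖ ♘ · ♕ ♔ ♗ · ♖│1
  ─────────────────
  a b c d e f g h

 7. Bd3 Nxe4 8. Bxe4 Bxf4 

  a b c d e f g h
  ─────────────────
8│♜ · ♝ ♛ ♚ · · ♜│8
7│♟ ♟ ♟ ♟ ♟ ♟ · ♟│7
6│· · · · · · ♟ ·│6
5│· · · · · · · ·│5
4│· · · · ♗ ♝ · ·│4
3│♗ ♙ · · · ♙ · ·│3
2│♙ · ♙ ♙ · ♙ · ♙│2
1│♖ ♘ · ♕ ♔ · · ♖│1
  ─────────────────
  a b c d e f g h

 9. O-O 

  a b c d e f g h
  ─────────────────
8│♜ · ♝ ♛ ♚ · · ♜│8
7│♟ ♟ ♟ ♟ ♟ ♟ · ♟│7
6│· · · · · · ♟ ·│6
5│· · · · · · · ·│5
4│· · · · ♗ ♝ · ·│4
3│♗ ♙ · · · ♙ · ·│3
2│♙ · ♙ ♙ · ♙ · ♙│2
1│♖ ♘ · ♕ · ♖ ♔ ·│1
  ─────────────────
  a b c d e f g h


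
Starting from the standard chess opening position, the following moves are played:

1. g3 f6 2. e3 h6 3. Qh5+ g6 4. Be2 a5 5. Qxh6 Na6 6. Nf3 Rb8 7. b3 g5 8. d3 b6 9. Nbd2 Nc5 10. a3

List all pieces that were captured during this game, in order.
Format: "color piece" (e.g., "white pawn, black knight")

Tracking captures:
  Qxh6: captured black pawn

black pawn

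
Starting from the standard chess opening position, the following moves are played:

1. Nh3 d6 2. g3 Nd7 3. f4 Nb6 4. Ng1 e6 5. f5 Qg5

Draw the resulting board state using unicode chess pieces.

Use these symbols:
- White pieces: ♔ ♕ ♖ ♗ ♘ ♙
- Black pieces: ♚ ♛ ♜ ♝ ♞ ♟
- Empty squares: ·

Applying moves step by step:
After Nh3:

♜ ♞ ♝ ♛ ♚ ♝ ♞ ♜
♟ ♟ ♟ ♟ ♟ ♟ ♟ ♟
· · · · · · · ·
· · · · · · · ·
· · · · · · · ·
· · · · · · · ♘
♙ ♙ ♙ ♙ ♙ ♙ ♙ ♙
♖ ♘ ♗ ♕ ♔ ♗ · ♖


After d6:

♜ ♞ ♝ ♛ ♚ ♝ ♞ ♜
♟ ♟ ♟ · ♟ ♟ ♟ ♟
· · · ♟ · · · ·
· · · · · · · ·
· · · · · · · ·
· · · · · · · ♘
♙ ♙ ♙ ♙ ♙ ♙ ♙ ♙
♖ ♘ ♗ ♕ ♔ ♗ · ♖


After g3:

♜ ♞ ♝ ♛ ♚ ♝ ♞ ♜
♟ ♟ ♟ · ♟ ♟ ♟ ♟
· · · ♟ · · · ·
· · · · · · · ·
· · · · · · · ·
· · · · · · ♙ ♘
♙ ♙ ♙ ♙ ♙ ♙ · ♙
♖ ♘ ♗ ♕ ♔ ♗ · ♖


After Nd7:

♜ · ♝ ♛ ♚ ♝ ♞ ♜
♟ ♟ ♟ ♞ ♟ ♟ ♟ ♟
· · · ♟ · · · ·
· · · · · · · ·
· · · · · · · ·
· · · · · · ♙ ♘
♙ ♙ ♙ ♙ ♙ ♙ · ♙
♖ ♘ ♗ ♕ ♔ ♗ · ♖


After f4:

♜ · ♝ ♛ ♚ ♝ ♞ ♜
♟ ♟ ♟ ♞ ♟ ♟ ♟ ♟
· · · ♟ · · · ·
· · · · · · · ·
· · · · · ♙ · ·
· · · · · · ♙ ♘
♙ ♙ ♙ ♙ ♙ · · ♙
♖ ♘ ♗ ♕ ♔ ♗ · ♖


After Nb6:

♜ · ♝ ♛ ♚ ♝ ♞ ♜
♟ ♟ ♟ · ♟ ♟ ♟ ♟
· ♞ · ♟ · · · ·
· · · · · · · ·
· · · · · ♙ · ·
· · · · · · ♙ ♘
♙ ♙ ♙ ♙ ♙ · · ♙
♖ ♘ ♗ ♕ ♔ ♗ · ♖


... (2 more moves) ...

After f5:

♜ · ♝ ♛ ♚ ♝ ♞ ♜
♟ ♟ ♟ · · ♟ ♟ ♟
· ♞ · ♟ ♟ · · ·
· · · · · ♙ · ·
· · · · · · · ·
· · · · · · ♙ ·
♙ ♙ ♙ ♙ ♙ · · ♙
♖ ♘ ♗ ♕ ♔ ♗ ♘ ♖


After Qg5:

♜ · ♝ · ♚ ♝ ♞ ♜
♟ ♟ ♟ · · ♟ ♟ ♟
· ♞ · ♟ ♟ · · ·
· · · · · ♙ ♛ ·
· · · · · · · ·
· · · · · · ♙ ·
♙ ♙ ♙ ♙ ♙ · · ♙
♖ ♘ ♗ ♕ ♔ ♗ ♘ ♖



  a b c d e f g h
  ─────────────────
8│♜ · ♝ · ♚ ♝ ♞ ♜│8
7│♟ ♟ ♟ · · ♟ ♟ ♟│7
6│· ♞ · ♟ ♟ · · ·│6
5│· · · · · ♙ ♛ ·│5
4│· · · · · · · ·│4
3│· · · · · · ♙ ·│3
2│♙ ♙ ♙ ♙ ♙ · · ♙│2
1│♖ ♘ ♗ ♕ ♔ ♗ ♘ ♖│1
  ─────────────────
  a b c d e f g h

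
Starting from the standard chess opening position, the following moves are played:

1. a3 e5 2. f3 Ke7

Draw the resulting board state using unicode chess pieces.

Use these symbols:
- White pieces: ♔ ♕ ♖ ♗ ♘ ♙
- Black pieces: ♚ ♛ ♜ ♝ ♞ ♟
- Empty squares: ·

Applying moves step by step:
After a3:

♜ ♞ ♝ ♛ ♚ ♝ ♞ ♜
♟ ♟ ♟ ♟ ♟ ♟ ♟ ♟
· · · · · · · ·
· · · · · · · ·
· · · · · · · ·
♙ · · · · · · ·
· ♙ ♙ ♙ ♙ ♙ ♙ ♙
♖ ♘ ♗ ♕ ♔ ♗ ♘ ♖


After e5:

♜ ♞ ♝ ♛ ♚ ♝ ♞ ♜
♟ ♟ ♟ ♟ · ♟ ♟ ♟
· · · · · · · ·
· · · · ♟ · · ·
· · · · · · · ·
♙ · · · · · · ·
· ♙ ♙ ♙ ♙ ♙ ♙ ♙
♖ ♘ ♗ ♕ ♔ ♗ ♘ ♖


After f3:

♜ ♞ ♝ ♛ ♚ ♝ ♞ ♜
♟ ♟ ♟ ♟ · ♟ ♟ ♟
· · · · · · · ·
· · · · ♟ · · ·
· · · · · · · ·
♙ · · · · ♙ · ·
· ♙ ♙ ♙ ♙ · ♙ ♙
♖ ♘ ♗ ♕ ♔ ♗ ♘ ♖


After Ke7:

♜ ♞ ♝ ♛ · ♝ ♞ ♜
♟ ♟ ♟ ♟ ♚ ♟ ♟ ♟
· · · · · · · ·
· · · · ♟ · · ·
· · · · · · · ·
♙ · · · · ♙ · ·
· ♙ ♙ ♙ ♙ · ♙ ♙
♖ ♘ ♗ ♕ ♔ ♗ ♘ ♖



  a b c d e f g h
  ─────────────────
8│♜ ♞ ♝ ♛ · ♝ ♞ ♜│8
7│♟ ♟ ♟ ♟ ♚ ♟ ♟ ♟│7
6│· · · · · · · ·│6
5│· · · · ♟ · · ·│5
4│· · · · · · · ·│4
3│♙ · · · · ♙ · ·│3
2│· ♙ ♙ ♙ ♙ · ♙ ♙│2
1│♖ ♘ ♗ ♕ ♔ ♗ ♘ ♖│1
  ─────────────────
  a b c d e f g h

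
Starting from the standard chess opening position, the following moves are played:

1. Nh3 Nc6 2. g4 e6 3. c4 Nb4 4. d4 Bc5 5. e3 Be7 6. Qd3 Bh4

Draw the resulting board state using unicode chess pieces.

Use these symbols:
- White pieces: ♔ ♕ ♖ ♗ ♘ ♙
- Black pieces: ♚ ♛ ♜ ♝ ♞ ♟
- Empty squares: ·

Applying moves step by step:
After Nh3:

♜ ♞ ♝ ♛ ♚ ♝ ♞ ♜
♟ ♟ ♟ ♟ ♟ ♟ ♟ ♟
· · · · · · · ·
· · · · · · · ·
· · · · · · · ·
· · · · · · · ♘
♙ ♙ ♙ ♙ ♙ ♙ ♙ ♙
♖ ♘ ♗ ♕ ♔ ♗ · ♖


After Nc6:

♜ · ♝ ♛ ♚ ♝ ♞ ♜
♟ ♟ ♟ ♟ ♟ ♟ ♟ ♟
· · ♞ · · · · ·
· · · · · · · ·
· · · · · · · ·
· · · · · · · ♘
♙ ♙ ♙ ♙ ♙ ♙ ♙ ♙
♖ ♘ ♗ ♕ ♔ ♗ · ♖


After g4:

♜ · ♝ ♛ ♚ ♝ ♞ ♜
♟ ♟ ♟ ♟ ♟ ♟ ♟ ♟
· · ♞ · · · · ·
· · · · · · · ·
· · · · · · ♙ ·
· · · · · · · ♘
♙ ♙ ♙ ♙ ♙ ♙ · ♙
♖ ♘ ♗ ♕ ♔ ♗ · ♖


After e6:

♜ · ♝ ♛ ♚ ♝ ♞ ♜
♟ ♟ ♟ ♟ · ♟ ♟ ♟
· · ♞ · ♟ · · ·
· · · · · · · ·
· · · · · · ♙ ·
· · · · · · · ♘
♙ ♙ ♙ ♙ ♙ ♙ · ♙
♖ ♘ ♗ ♕ ♔ ♗ · ♖


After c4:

♜ · ♝ ♛ ♚ ♝ ♞ ♜
♟ ♟ ♟ ♟ · ♟ ♟ ♟
· · ♞ · ♟ · · ·
· · · · · · · ·
· · ♙ · · · ♙ ·
· · · · · · · ♘
♙ ♙ · ♙ ♙ ♙ · ♙
♖ ♘ ♗ ♕ ♔ ♗ · ♖


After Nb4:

♜ · ♝ ♛ ♚ ♝ ♞ ♜
♟ ♟ ♟ ♟ · ♟ ♟ ♟
· · · · ♟ · · ·
· · · · · · · ·
· ♞ ♙ · · · ♙ ·
· · · · · · · ♘
♙ ♙ · ♙ ♙ ♙ · ♙
♖ ♘ ♗ ♕ ♔ ♗ · ♖


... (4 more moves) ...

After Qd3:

♜ · ♝ ♛ ♚ · ♞ ♜
♟ ♟ ♟ ♟ ♝ ♟ ♟ ♟
· · · · ♟ · · ·
· · · · · · · ·
· ♞ ♙ ♙ · · ♙ ·
· · · ♕ ♙ · · ♘
♙ ♙ · · · ♙ · ♙
♖ ♘ ♗ · ♔ ♗ · ♖


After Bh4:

♜ · ♝ ♛ ♚ · ♞ ♜
♟ ♟ ♟ ♟ · ♟ ♟ ♟
· · · · ♟ · · ·
· · · · · · · ·
· ♞ ♙ ♙ · · ♙ ♝
· · · ♕ ♙ · · ♘
♙ ♙ · · · ♙ · ♙
♖ ♘ ♗ · ♔ ♗ · ♖



  a b c d e f g h
  ─────────────────
8│♜ · ♝ ♛ ♚ · ♞ ♜│8
7│♟ ♟ ♟ ♟ · ♟ ♟ ♟│7
6│· · · · ♟ · · ·│6
5│· · · · · · · ·│5
4│· ♞ ♙ ♙ · · ♙ ♝│4
3│· · · ♕ ♙ · · ♘│3
2│♙ ♙ · · · ♙ · ♙│2
1│♖ ♘ ♗ · ♔ ♗ · ♖│1
  ─────────────────
  a b c d e f g h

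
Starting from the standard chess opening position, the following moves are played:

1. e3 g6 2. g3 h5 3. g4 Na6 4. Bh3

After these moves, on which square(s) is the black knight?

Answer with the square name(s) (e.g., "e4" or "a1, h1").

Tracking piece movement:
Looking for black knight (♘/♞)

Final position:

  a b c d e f g h
  ─────────────────
8│♜ · ♝ ♛ ♚ ♝ ♞ ♜│8
7│♟ ♟ ♟ ♟ ♟ ♟ · ·│7
6│♞ · · · · · ♟ ·│6
5│· · · · · · · ♟│5
4│· · · · · · ♙ ·│4
3│· · · · ♙ · · ♗│3
2│♙ ♙ ♙ ♙ · ♙ · ♙│2
1│♖ ♘ ♗ ♕ ♔ · ♘ ♖│1
  ─────────────────
  a b c d e f g h


a6, g8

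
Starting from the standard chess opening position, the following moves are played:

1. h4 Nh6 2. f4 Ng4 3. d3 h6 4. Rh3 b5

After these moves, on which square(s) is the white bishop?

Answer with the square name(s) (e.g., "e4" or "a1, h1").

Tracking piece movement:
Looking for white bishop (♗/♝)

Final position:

  a b c d e f g h
  ─────────────────
8│♜ ♞ ♝ ♛ ♚ ♝ · ♜│8
7│♟ · ♟ ♟ ♟ ♟ ♟ ·│7
6│· · · · · · · ♟│6
5│· ♟ · · · · · ·│5
4│· · · · · ♙ ♞ ♙│4
3│· · · ♙ · · · ♖│3
2│♙ ♙ ♙ · ♙ · ♙ ·│2
1│♖ ♘ ♗ ♕ ♔ ♗ ♘ ·│1
  ─────────────────
  a b c d e f g h


c1, f1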